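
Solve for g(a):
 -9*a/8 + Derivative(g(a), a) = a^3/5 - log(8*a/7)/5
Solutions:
 g(a) = C1 + a^4/20 + 9*a^2/16 - a*log(a)/5 - 3*a*log(2)/5 + a/5 + a*log(7)/5


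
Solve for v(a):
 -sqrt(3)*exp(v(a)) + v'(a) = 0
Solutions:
 v(a) = log(-1/(C1 + sqrt(3)*a))


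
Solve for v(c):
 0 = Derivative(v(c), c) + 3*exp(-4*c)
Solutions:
 v(c) = C1 + 3*exp(-4*c)/4


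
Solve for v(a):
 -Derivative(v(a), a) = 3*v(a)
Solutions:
 v(a) = C1*exp(-3*a)


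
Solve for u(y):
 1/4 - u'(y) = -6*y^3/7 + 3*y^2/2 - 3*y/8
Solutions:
 u(y) = C1 + 3*y^4/14 - y^3/2 + 3*y^2/16 + y/4


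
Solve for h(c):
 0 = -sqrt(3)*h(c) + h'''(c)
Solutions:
 h(c) = C3*exp(3^(1/6)*c) + (C1*sin(3^(2/3)*c/2) + C2*cos(3^(2/3)*c/2))*exp(-3^(1/6)*c/2)


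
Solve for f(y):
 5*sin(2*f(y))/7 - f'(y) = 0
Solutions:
 -5*y/7 + log(cos(2*f(y)) - 1)/4 - log(cos(2*f(y)) + 1)/4 = C1


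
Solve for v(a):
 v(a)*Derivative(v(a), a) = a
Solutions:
 v(a) = -sqrt(C1 + a^2)
 v(a) = sqrt(C1 + a^2)


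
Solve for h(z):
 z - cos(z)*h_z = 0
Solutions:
 h(z) = C1 + Integral(z/cos(z), z)


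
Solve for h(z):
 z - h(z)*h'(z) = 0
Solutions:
 h(z) = -sqrt(C1 + z^2)
 h(z) = sqrt(C1 + z^2)


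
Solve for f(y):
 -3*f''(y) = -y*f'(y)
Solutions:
 f(y) = C1 + C2*erfi(sqrt(6)*y/6)


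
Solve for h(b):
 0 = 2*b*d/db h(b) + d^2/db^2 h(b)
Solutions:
 h(b) = C1 + C2*erf(b)


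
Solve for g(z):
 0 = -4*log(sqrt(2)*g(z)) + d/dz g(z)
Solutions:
 -Integral(1/(2*log(_y) + log(2)), (_y, g(z)))/2 = C1 - z


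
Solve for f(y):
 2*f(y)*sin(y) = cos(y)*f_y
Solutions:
 f(y) = C1/cos(y)^2


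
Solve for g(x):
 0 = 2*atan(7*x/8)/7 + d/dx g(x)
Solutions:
 g(x) = C1 - 2*x*atan(7*x/8)/7 + 8*log(49*x^2 + 64)/49


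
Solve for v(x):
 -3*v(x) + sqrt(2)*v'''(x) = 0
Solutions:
 v(x) = C3*exp(2^(5/6)*3^(1/3)*x/2) + (C1*sin(6^(5/6)*x/4) + C2*cos(6^(5/6)*x/4))*exp(-2^(5/6)*3^(1/3)*x/4)


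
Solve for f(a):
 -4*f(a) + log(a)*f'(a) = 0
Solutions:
 f(a) = C1*exp(4*li(a))


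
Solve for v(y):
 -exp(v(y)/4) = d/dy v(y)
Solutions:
 v(y) = 4*log(1/(C1 + y)) + 8*log(2)


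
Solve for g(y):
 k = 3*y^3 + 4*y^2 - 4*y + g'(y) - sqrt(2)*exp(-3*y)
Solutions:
 g(y) = C1 + k*y - 3*y^4/4 - 4*y^3/3 + 2*y^2 - sqrt(2)*exp(-3*y)/3


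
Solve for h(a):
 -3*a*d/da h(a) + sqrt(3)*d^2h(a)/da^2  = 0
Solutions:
 h(a) = C1 + C2*erfi(sqrt(2)*3^(1/4)*a/2)


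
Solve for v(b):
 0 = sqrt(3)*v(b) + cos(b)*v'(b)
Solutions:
 v(b) = C1*(sin(b) - 1)^(sqrt(3)/2)/(sin(b) + 1)^(sqrt(3)/2)


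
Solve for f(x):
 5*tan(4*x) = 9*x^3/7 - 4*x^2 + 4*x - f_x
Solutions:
 f(x) = C1 + 9*x^4/28 - 4*x^3/3 + 2*x^2 + 5*log(cos(4*x))/4


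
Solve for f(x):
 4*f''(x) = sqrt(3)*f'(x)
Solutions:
 f(x) = C1 + C2*exp(sqrt(3)*x/4)


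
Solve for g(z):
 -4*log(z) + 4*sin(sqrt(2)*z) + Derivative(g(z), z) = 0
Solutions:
 g(z) = C1 + 4*z*log(z) - 4*z + 2*sqrt(2)*cos(sqrt(2)*z)


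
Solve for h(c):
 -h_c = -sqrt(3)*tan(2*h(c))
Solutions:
 h(c) = -asin(C1*exp(2*sqrt(3)*c))/2 + pi/2
 h(c) = asin(C1*exp(2*sqrt(3)*c))/2


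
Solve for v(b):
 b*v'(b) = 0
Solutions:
 v(b) = C1


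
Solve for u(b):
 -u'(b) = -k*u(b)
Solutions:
 u(b) = C1*exp(b*k)


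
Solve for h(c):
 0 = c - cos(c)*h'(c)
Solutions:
 h(c) = C1 + Integral(c/cos(c), c)


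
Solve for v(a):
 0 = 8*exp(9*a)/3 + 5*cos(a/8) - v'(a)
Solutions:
 v(a) = C1 + 8*exp(9*a)/27 + 40*sin(a/8)


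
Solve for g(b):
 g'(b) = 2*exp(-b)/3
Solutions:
 g(b) = C1 - 2*exp(-b)/3


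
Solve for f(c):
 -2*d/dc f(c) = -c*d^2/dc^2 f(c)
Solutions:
 f(c) = C1 + C2*c^3


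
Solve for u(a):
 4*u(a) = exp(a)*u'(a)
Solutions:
 u(a) = C1*exp(-4*exp(-a))


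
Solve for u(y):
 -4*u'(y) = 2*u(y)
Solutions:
 u(y) = C1*exp(-y/2)


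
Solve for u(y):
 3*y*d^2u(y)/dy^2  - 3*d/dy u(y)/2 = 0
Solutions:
 u(y) = C1 + C2*y^(3/2)


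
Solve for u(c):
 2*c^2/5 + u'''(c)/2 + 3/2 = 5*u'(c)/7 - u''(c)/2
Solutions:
 u(c) = C1 + C2*exp(c*(-7 + sqrt(329))/14) + C3*exp(-c*(7 + sqrt(329))/14) + 14*c^3/75 + 49*c^2/125 + 4291*c/1250


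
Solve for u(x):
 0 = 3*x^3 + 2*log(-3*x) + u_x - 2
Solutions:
 u(x) = C1 - 3*x^4/4 - 2*x*log(-x) + 2*x*(2 - log(3))


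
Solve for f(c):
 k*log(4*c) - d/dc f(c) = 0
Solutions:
 f(c) = C1 + c*k*log(c) - c*k + c*k*log(4)


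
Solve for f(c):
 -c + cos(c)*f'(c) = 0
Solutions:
 f(c) = C1 + Integral(c/cos(c), c)


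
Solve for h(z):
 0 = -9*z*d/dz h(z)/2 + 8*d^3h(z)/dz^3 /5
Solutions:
 h(z) = C1 + Integral(C2*airyai(2^(2/3)*45^(1/3)*z/4) + C3*airybi(2^(2/3)*45^(1/3)*z/4), z)


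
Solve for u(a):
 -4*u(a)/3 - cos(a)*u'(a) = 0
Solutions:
 u(a) = C1*(sin(a) - 1)^(2/3)/(sin(a) + 1)^(2/3)


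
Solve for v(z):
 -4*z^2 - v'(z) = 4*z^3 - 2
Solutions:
 v(z) = C1 - z^4 - 4*z^3/3 + 2*z


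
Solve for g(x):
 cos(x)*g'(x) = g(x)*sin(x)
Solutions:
 g(x) = C1/cos(x)


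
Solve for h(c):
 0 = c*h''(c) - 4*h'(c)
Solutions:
 h(c) = C1 + C2*c^5


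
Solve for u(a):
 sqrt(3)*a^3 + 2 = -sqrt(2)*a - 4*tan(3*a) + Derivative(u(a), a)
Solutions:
 u(a) = C1 + sqrt(3)*a^4/4 + sqrt(2)*a^2/2 + 2*a - 4*log(cos(3*a))/3


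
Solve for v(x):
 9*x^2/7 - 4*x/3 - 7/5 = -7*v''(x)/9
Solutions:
 v(x) = C1 + C2*x - 27*x^4/196 + 2*x^3/7 + 9*x^2/10


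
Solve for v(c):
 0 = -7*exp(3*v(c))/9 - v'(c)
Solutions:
 v(c) = log(1/(C1 + 7*c))/3 + log(3)/3
 v(c) = log((-3^(1/3) - 3^(5/6)*I)*(1/(C1 + 7*c))^(1/3)/2)
 v(c) = log((-3^(1/3) + 3^(5/6)*I)*(1/(C1 + 7*c))^(1/3)/2)


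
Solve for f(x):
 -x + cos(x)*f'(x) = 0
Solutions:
 f(x) = C1 + Integral(x/cos(x), x)


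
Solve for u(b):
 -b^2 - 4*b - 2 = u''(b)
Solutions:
 u(b) = C1 + C2*b - b^4/12 - 2*b^3/3 - b^2


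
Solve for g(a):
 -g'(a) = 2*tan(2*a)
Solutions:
 g(a) = C1 + log(cos(2*a))


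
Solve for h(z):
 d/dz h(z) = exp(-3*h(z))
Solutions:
 h(z) = log(C1 + 3*z)/3
 h(z) = log((-3^(1/3) - 3^(5/6)*I)*(C1 + z)^(1/3)/2)
 h(z) = log((-3^(1/3) + 3^(5/6)*I)*(C1 + z)^(1/3)/2)


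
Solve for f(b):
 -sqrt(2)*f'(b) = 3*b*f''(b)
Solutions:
 f(b) = C1 + C2*b^(1 - sqrt(2)/3)


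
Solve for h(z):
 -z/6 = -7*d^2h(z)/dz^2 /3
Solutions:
 h(z) = C1 + C2*z + z^3/84


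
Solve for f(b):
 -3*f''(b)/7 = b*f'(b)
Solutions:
 f(b) = C1 + C2*erf(sqrt(42)*b/6)


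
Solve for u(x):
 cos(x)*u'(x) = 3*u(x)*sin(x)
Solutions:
 u(x) = C1/cos(x)^3


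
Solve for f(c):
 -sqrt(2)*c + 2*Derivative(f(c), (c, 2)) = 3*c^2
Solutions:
 f(c) = C1 + C2*c + c^4/8 + sqrt(2)*c^3/12


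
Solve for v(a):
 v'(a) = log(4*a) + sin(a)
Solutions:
 v(a) = C1 + a*log(a) - a + 2*a*log(2) - cos(a)


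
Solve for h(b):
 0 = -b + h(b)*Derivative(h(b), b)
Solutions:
 h(b) = -sqrt(C1 + b^2)
 h(b) = sqrt(C1 + b^2)


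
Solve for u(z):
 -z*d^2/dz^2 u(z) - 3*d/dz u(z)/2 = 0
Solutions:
 u(z) = C1 + C2/sqrt(z)


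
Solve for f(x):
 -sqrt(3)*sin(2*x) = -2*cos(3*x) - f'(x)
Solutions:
 f(x) = C1 - 2*sin(3*x)/3 - sqrt(3)*cos(2*x)/2


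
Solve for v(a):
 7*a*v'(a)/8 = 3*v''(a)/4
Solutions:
 v(a) = C1 + C2*erfi(sqrt(21)*a/6)


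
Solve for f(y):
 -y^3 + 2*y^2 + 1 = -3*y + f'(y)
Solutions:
 f(y) = C1 - y^4/4 + 2*y^3/3 + 3*y^2/2 + y


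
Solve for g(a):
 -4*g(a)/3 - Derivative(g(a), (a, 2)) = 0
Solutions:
 g(a) = C1*sin(2*sqrt(3)*a/3) + C2*cos(2*sqrt(3)*a/3)


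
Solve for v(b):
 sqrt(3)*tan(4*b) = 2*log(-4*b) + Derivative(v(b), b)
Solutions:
 v(b) = C1 - 2*b*log(-b) - 4*b*log(2) + 2*b - sqrt(3)*log(cos(4*b))/4


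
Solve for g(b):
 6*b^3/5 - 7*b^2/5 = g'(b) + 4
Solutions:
 g(b) = C1 + 3*b^4/10 - 7*b^3/15 - 4*b


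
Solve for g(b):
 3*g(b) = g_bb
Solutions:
 g(b) = C1*exp(-sqrt(3)*b) + C2*exp(sqrt(3)*b)


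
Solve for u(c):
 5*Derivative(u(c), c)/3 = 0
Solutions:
 u(c) = C1


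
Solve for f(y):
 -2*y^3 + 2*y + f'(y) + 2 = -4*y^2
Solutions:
 f(y) = C1 + y^4/2 - 4*y^3/3 - y^2 - 2*y


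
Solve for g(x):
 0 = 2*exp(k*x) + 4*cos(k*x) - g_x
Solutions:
 g(x) = C1 + 2*exp(k*x)/k + 4*sin(k*x)/k


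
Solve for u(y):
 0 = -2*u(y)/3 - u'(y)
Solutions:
 u(y) = C1*exp(-2*y/3)


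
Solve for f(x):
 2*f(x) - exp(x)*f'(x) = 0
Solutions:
 f(x) = C1*exp(-2*exp(-x))


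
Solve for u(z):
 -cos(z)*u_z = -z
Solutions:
 u(z) = C1 + Integral(z/cos(z), z)


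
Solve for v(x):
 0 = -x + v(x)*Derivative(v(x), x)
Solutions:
 v(x) = -sqrt(C1 + x^2)
 v(x) = sqrt(C1 + x^2)


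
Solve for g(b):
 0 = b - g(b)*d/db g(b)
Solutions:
 g(b) = -sqrt(C1 + b^2)
 g(b) = sqrt(C1 + b^2)


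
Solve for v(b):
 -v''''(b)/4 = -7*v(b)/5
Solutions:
 v(b) = C1*exp(-sqrt(2)*5^(3/4)*7^(1/4)*b/5) + C2*exp(sqrt(2)*5^(3/4)*7^(1/4)*b/5) + C3*sin(sqrt(2)*5^(3/4)*7^(1/4)*b/5) + C4*cos(sqrt(2)*5^(3/4)*7^(1/4)*b/5)


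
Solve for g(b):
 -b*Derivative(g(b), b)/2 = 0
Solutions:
 g(b) = C1


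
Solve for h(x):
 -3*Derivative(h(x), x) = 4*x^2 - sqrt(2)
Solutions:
 h(x) = C1 - 4*x^3/9 + sqrt(2)*x/3


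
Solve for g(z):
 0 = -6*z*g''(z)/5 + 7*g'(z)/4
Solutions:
 g(z) = C1 + C2*z^(59/24)


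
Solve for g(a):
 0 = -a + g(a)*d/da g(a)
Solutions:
 g(a) = -sqrt(C1 + a^2)
 g(a) = sqrt(C1 + a^2)


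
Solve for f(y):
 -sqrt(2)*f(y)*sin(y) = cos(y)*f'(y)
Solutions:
 f(y) = C1*cos(y)^(sqrt(2))


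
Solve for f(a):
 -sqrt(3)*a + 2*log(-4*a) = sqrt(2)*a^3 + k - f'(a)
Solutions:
 f(a) = C1 + sqrt(2)*a^4/4 + sqrt(3)*a^2/2 + a*(k - 4*log(2) + 2) - 2*a*log(-a)


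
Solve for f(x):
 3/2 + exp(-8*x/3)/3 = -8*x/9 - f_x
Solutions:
 f(x) = C1 - 4*x^2/9 - 3*x/2 + exp(-8*x/3)/8


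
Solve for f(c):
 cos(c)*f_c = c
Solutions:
 f(c) = C1 + Integral(c/cos(c), c)


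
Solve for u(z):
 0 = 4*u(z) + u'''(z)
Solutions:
 u(z) = C3*exp(-2^(2/3)*z) + (C1*sin(2^(2/3)*sqrt(3)*z/2) + C2*cos(2^(2/3)*sqrt(3)*z/2))*exp(2^(2/3)*z/2)


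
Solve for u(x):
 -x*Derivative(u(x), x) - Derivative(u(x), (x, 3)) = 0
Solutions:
 u(x) = C1 + Integral(C2*airyai(-x) + C3*airybi(-x), x)


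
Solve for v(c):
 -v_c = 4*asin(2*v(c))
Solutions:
 Integral(1/asin(2*_y), (_y, v(c))) = C1 - 4*c


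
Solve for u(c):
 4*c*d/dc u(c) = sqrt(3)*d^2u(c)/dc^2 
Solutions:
 u(c) = C1 + C2*erfi(sqrt(2)*3^(3/4)*c/3)


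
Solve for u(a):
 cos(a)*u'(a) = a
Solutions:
 u(a) = C1 + Integral(a/cos(a), a)


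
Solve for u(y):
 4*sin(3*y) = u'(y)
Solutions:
 u(y) = C1 - 4*cos(3*y)/3


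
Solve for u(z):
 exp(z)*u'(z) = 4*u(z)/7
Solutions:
 u(z) = C1*exp(-4*exp(-z)/7)


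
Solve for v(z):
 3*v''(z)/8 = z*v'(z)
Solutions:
 v(z) = C1 + C2*erfi(2*sqrt(3)*z/3)


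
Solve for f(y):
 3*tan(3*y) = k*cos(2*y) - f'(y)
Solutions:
 f(y) = C1 + k*sin(2*y)/2 + log(cos(3*y))


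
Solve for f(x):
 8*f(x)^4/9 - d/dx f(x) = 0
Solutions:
 f(x) = 3^(1/3)*(-1/(C1 + 8*x))^(1/3)
 f(x) = (-1/(C1 + 8*x))^(1/3)*(-3^(1/3) - 3^(5/6)*I)/2
 f(x) = (-1/(C1 + 8*x))^(1/3)*(-3^(1/3) + 3^(5/6)*I)/2


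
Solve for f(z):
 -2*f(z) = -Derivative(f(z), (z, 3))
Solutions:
 f(z) = C3*exp(2^(1/3)*z) + (C1*sin(2^(1/3)*sqrt(3)*z/2) + C2*cos(2^(1/3)*sqrt(3)*z/2))*exp(-2^(1/3)*z/2)


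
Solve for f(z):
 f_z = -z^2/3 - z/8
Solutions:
 f(z) = C1 - z^3/9 - z^2/16


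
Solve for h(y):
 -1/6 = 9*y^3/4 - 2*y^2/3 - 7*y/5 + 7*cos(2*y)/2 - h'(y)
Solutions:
 h(y) = C1 + 9*y^4/16 - 2*y^3/9 - 7*y^2/10 + y/6 + 7*sin(2*y)/4


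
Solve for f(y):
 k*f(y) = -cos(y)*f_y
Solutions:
 f(y) = C1*exp(k*(log(sin(y) - 1) - log(sin(y) + 1))/2)


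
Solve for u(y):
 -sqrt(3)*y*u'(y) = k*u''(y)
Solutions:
 u(y) = C1 + C2*sqrt(k)*erf(sqrt(2)*3^(1/4)*y*sqrt(1/k)/2)


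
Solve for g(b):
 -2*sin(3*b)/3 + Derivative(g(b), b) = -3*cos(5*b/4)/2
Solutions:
 g(b) = C1 - 6*sin(5*b/4)/5 - 2*cos(3*b)/9


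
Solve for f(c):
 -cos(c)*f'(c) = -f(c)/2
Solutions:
 f(c) = C1*(sin(c) + 1)^(1/4)/(sin(c) - 1)^(1/4)


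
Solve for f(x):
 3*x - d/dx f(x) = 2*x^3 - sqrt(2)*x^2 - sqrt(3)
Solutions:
 f(x) = C1 - x^4/2 + sqrt(2)*x^3/3 + 3*x^2/2 + sqrt(3)*x


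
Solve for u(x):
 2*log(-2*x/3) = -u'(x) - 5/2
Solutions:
 u(x) = C1 - 2*x*log(-x) + x*(-2*log(2) - 1/2 + 2*log(3))


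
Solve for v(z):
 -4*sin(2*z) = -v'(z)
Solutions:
 v(z) = C1 - 2*cos(2*z)


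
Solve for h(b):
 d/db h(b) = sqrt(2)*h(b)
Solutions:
 h(b) = C1*exp(sqrt(2)*b)


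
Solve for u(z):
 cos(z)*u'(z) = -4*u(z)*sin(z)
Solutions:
 u(z) = C1*cos(z)^4


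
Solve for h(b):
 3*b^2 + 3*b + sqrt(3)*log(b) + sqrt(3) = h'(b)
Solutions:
 h(b) = C1 + b^3 + 3*b^2/2 + sqrt(3)*b*log(b)


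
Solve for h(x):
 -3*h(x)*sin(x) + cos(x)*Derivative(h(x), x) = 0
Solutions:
 h(x) = C1/cos(x)^3


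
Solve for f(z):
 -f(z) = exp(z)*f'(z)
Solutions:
 f(z) = C1*exp(exp(-z))


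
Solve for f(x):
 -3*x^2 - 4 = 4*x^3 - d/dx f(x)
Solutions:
 f(x) = C1 + x^4 + x^3 + 4*x


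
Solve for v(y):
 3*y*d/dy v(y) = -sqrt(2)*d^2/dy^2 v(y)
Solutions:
 v(y) = C1 + C2*erf(2^(1/4)*sqrt(3)*y/2)


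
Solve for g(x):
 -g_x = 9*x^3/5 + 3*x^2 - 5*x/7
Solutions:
 g(x) = C1 - 9*x^4/20 - x^3 + 5*x^2/14


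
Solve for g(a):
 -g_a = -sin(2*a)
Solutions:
 g(a) = C1 - cos(2*a)/2


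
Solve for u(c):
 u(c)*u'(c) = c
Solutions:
 u(c) = -sqrt(C1 + c^2)
 u(c) = sqrt(C1 + c^2)


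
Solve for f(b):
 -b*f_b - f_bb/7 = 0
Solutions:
 f(b) = C1 + C2*erf(sqrt(14)*b/2)


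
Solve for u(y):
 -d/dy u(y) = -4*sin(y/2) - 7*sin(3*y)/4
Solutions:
 u(y) = C1 - 8*cos(y/2) - 7*cos(3*y)/12


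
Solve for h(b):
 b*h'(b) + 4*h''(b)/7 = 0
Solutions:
 h(b) = C1 + C2*erf(sqrt(14)*b/4)


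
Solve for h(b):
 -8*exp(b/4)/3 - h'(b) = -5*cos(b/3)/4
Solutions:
 h(b) = C1 - 32*exp(b/4)/3 + 15*sin(b/3)/4


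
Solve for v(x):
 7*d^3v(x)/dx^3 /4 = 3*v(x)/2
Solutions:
 v(x) = C3*exp(6^(1/3)*7^(2/3)*x/7) + (C1*sin(2^(1/3)*3^(5/6)*7^(2/3)*x/14) + C2*cos(2^(1/3)*3^(5/6)*7^(2/3)*x/14))*exp(-6^(1/3)*7^(2/3)*x/14)


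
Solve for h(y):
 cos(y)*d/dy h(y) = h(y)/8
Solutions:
 h(y) = C1*(sin(y) + 1)^(1/16)/(sin(y) - 1)^(1/16)


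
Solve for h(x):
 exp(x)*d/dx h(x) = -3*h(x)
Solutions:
 h(x) = C1*exp(3*exp(-x))


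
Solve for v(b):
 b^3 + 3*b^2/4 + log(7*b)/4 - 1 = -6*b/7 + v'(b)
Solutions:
 v(b) = C1 + b^4/4 + b^3/4 + 3*b^2/7 + b*log(b)/4 - 5*b/4 + b*log(7)/4


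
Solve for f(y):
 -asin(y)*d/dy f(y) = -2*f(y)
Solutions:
 f(y) = C1*exp(2*Integral(1/asin(y), y))


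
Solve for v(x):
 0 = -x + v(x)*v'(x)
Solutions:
 v(x) = -sqrt(C1 + x^2)
 v(x) = sqrt(C1 + x^2)


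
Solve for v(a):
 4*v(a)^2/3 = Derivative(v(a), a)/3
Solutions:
 v(a) = -1/(C1 + 4*a)


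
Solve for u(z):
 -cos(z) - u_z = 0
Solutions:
 u(z) = C1 - sin(z)


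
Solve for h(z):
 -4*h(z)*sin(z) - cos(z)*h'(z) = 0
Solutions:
 h(z) = C1*cos(z)^4


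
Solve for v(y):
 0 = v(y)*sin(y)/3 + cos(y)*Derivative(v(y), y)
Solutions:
 v(y) = C1*cos(y)^(1/3)


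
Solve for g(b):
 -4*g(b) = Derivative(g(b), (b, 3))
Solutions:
 g(b) = C3*exp(-2^(2/3)*b) + (C1*sin(2^(2/3)*sqrt(3)*b/2) + C2*cos(2^(2/3)*sqrt(3)*b/2))*exp(2^(2/3)*b/2)


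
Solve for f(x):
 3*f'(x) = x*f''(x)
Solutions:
 f(x) = C1 + C2*x^4


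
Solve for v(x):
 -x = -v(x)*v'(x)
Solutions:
 v(x) = -sqrt(C1 + x^2)
 v(x) = sqrt(C1 + x^2)


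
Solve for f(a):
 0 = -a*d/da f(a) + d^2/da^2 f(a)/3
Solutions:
 f(a) = C1 + C2*erfi(sqrt(6)*a/2)


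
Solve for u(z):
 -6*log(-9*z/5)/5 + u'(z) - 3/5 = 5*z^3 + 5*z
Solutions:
 u(z) = C1 + 5*z^4/4 + 5*z^2/2 + 6*z*log(-z)/5 + 3*z*(-2*log(5) - 1 + 4*log(3))/5


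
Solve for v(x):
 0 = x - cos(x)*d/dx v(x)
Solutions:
 v(x) = C1 + Integral(x/cos(x), x)


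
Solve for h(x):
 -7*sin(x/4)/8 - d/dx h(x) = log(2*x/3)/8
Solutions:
 h(x) = C1 - x*log(x)/8 - x*log(2)/8 + x/8 + x*log(3)/8 + 7*cos(x/4)/2


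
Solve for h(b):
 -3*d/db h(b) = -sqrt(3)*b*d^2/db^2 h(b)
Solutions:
 h(b) = C1 + C2*b^(1 + sqrt(3))


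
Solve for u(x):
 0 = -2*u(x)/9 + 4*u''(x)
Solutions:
 u(x) = C1*exp(-sqrt(2)*x/6) + C2*exp(sqrt(2)*x/6)


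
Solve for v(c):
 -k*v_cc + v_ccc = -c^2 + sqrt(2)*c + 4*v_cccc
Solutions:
 v(c) = C1 + C2*c + C3*exp(c*(1 - sqrt(1 - 16*k))/8) + C4*exp(c*(sqrt(1 - 16*k) + 1)/8) + c^4/(12*k) + c^3*(-sqrt(2) + 2/k)/(6*k) + c^2*(-4 - sqrt(2)/2 + 1/k)/k^2


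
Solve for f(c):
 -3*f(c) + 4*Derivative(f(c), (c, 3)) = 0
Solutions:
 f(c) = C3*exp(6^(1/3)*c/2) + (C1*sin(2^(1/3)*3^(5/6)*c/4) + C2*cos(2^(1/3)*3^(5/6)*c/4))*exp(-6^(1/3)*c/4)


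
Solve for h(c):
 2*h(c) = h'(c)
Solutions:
 h(c) = C1*exp(2*c)


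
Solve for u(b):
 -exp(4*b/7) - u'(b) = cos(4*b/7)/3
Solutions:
 u(b) = C1 - 7*exp(4*b/7)/4 - 7*sin(4*b/7)/12


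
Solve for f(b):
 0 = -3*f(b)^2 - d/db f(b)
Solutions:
 f(b) = 1/(C1 + 3*b)


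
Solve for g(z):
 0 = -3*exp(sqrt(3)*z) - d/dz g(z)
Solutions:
 g(z) = C1 - sqrt(3)*exp(sqrt(3)*z)


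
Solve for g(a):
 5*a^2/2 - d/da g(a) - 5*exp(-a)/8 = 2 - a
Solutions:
 g(a) = C1 + 5*a^3/6 + a^2/2 - 2*a + 5*exp(-a)/8


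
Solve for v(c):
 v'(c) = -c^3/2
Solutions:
 v(c) = C1 - c^4/8


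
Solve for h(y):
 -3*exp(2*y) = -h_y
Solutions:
 h(y) = C1 + 3*exp(2*y)/2


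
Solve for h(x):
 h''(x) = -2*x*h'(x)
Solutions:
 h(x) = C1 + C2*erf(x)


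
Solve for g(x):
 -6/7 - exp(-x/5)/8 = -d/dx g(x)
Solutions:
 g(x) = C1 + 6*x/7 - 5*exp(-x/5)/8


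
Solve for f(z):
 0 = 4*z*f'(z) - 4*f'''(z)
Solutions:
 f(z) = C1 + Integral(C2*airyai(z) + C3*airybi(z), z)


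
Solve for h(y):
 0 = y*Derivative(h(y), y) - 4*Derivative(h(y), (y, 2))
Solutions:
 h(y) = C1 + C2*erfi(sqrt(2)*y/4)


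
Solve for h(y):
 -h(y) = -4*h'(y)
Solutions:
 h(y) = C1*exp(y/4)


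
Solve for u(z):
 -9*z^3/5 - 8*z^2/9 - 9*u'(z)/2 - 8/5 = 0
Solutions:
 u(z) = C1 - z^4/10 - 16*z^3/243 - 16*z/45


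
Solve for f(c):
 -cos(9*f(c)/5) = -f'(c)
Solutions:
 -c - 5*log(sin(9*f(c)/5) - 1)/18 + 5*log(sin(9*f(c)/5) + 1)/18 = C1


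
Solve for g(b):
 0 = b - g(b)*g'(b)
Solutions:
 g(b) = -sqrt(C1 + b^2)
 g(b) = sqrt(C1 + b^2)


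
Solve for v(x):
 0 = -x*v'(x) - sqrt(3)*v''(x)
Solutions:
 v(x) = C1 + C2*erf(sqrt(2)*3^(3/4)*x/6)


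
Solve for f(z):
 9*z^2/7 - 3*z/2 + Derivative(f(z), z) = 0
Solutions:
 f(z) = C1 - 3*z^3/7 + 3*z^2/4


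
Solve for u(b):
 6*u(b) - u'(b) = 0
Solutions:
 u(b) = C1*exp(6*b)


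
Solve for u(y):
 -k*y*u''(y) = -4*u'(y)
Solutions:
 u(y) = C1 + y^(((re(k) + 4)*re(k) + im(k)^2)/(re(k)^2 + im(k)^2))*(C2*sin(4*log(y)*Abs(im(k))/(re(k)^2 + im(k)^2)) + C3*cos(4*log(y)*im(k)/(re(k)^2 + im(k)^2)))


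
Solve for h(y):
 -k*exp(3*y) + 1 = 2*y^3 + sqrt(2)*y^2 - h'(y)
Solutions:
 h(y) = C1 + k*exp(3*y)/3 + y^4/2 + sqrt(2)*y^3/3 - y


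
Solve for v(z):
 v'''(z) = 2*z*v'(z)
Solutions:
 v(z) = C1 + Integral(C2*airyai(2^(1/3)*z) + C3*airybi(2^(1/3)*z), z)


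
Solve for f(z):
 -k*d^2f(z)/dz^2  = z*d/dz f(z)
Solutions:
 f(z) = C1 + C2*sqrt(k)*erf(sqrt(2)*z*sqrt(1/k)/2)


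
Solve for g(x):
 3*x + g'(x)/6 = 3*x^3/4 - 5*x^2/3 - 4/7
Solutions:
 g(x) = C1 + 9*x^4/8 - 10*x^3/3 - 9*x^2 - 24*x/7


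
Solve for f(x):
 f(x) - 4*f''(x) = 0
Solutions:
 f(x) = C1*exp(-x/2) + C2*exp(x/2)


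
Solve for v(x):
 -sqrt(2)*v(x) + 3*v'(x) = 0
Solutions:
 v(x) = C1*exp(sqrt(2)*x/3)


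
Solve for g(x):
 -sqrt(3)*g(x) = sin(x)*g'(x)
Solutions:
 g(x) = C1*(cos(x) + 1)^(sqrt(3)/2)/(cos(x) - 1)^(sqrt(3)/2)


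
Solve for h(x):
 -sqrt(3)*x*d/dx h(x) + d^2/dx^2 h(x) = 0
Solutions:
 h(x) = C1 + C2*erfi(sqrt(2)*3^(1/4)*x/2)


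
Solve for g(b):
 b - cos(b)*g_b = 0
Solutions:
 g(b) = C1 + Integral(b/cos(b), b)


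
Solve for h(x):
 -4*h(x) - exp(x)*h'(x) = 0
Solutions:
 h(x) = C1*exp(4*exp(-x))


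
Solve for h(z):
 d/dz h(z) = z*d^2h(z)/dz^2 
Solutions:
 h(z) = C1 + C2*z^2


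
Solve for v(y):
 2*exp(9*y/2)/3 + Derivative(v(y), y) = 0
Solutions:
 v(y) = C1 - 4*exp(9*y/2)/27


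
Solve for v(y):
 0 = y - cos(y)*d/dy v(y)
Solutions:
 v(y) = C1 + Integral(y/cos(y), y)


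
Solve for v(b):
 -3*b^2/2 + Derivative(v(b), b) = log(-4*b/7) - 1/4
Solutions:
 v(b) = C1 + b^3/2 + b*log(-b) + b*(-log(7) - 5/4 + 2*log(2))


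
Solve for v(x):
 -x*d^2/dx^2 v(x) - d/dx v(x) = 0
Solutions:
 v(x) = C1 + C2*log(x)


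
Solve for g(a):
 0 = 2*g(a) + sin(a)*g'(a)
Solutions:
 g(a) = C1*(cos(a) + 1)/(cos(a) - 1)


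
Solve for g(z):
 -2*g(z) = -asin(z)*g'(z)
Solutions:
 g(z) = C1*exp(2*Integral(1/asin(z), z))


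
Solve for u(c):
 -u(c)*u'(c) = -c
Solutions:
 u(c) = -sqrt(C1 + c^2)
 u(c) = sqrt(C1 + c^2)


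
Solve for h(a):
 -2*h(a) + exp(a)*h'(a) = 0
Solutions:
 h(a) = C1*exp(-2*exp(-a))


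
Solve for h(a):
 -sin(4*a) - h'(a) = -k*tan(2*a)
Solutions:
 h(a) = C1 - k*log(cos(2*a))/2 + cos(4*a)/4


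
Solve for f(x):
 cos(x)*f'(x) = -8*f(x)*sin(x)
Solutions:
 f(x) = C1*cos(x)^8


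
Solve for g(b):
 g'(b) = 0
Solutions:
 g(b) = C1


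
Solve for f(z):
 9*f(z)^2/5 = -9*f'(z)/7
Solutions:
 f(z) = 5/(C1 + 7*z)


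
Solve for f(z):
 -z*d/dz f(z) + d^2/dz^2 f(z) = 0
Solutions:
 f(z) = C1 + C2*erfi(sqrt(2)*z/2)


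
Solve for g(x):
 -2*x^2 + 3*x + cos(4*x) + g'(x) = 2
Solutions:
 g(x) = C1 + 2*x^3/3 - 3*x^2/2 + 2*x - sin(4*x)/4


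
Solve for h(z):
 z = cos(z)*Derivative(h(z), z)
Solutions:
 h(z) = C1 + Integral(z/cos(z), z)


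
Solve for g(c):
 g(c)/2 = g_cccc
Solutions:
 g(c) = C1*exp(-2^(3/4)*c/2) + C2*exp(2^(3/4)*c/2) + C3*sin(2^(3/4)*c/2) + C4*cos(2^(3/4)*c/2)


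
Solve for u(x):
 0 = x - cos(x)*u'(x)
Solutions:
 u(x) = C1 + Integral(x/cos(x), x)


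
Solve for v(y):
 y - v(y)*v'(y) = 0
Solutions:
 v(y) = -sqrt(C1 + y^2)
 v(y) = sqrt(C1 + y^2)


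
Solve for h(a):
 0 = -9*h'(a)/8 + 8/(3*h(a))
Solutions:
 h(a) = -sqrt(C1 + 384*a)/9
 h(a) = sqrt(C1 + 384*a)/9


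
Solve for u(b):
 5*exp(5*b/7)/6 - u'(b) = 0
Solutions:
 u(b) = C1 + 7*exp(5*b/7)/6


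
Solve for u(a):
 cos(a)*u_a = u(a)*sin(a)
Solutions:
 u(a) = C1/cos(a)


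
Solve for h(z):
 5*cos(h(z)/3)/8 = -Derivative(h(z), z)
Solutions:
 5*z/8 - 3*log(sin(h(z)/3) - 1)/2 + 3*log(sin(h(z)/3) + 1)/2 = C1


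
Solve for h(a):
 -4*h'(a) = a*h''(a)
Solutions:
 h(a) = C1 + C2/a^3


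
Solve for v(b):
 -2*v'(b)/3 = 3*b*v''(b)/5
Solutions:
 v(b) = C1 + C2/b^(1/9)


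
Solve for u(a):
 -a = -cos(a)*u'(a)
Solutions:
 u(a) = C1 + Integral(a/cos(a), a)


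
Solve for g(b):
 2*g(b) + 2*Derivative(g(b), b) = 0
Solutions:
 g(b) = C1*exp(-b)


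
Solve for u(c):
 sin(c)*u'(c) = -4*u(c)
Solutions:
 u(c) = C1*(cos(c)^2 + 2*cos(c) + 1)/(cos(c)^2 - 2*cos(c) + 1)


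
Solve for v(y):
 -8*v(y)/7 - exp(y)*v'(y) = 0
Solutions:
 v(y) = C1*exp(8*exp(-y)/7)


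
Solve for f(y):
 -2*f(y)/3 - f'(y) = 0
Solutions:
 f(y) = C1*exp(-2*y/3)


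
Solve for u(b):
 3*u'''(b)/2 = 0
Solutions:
 u(b) = C1 + C2*b + C3*b^2


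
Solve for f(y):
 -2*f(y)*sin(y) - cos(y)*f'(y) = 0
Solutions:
 f(y) = C1*cos(y)^2


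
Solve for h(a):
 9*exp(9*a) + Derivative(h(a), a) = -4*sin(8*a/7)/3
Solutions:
 h(a) = C1 - exp(9*a) + 7*cos(8*a/7)/6


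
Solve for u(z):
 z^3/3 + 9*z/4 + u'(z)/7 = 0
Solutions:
 u(z) = C1 - 7*z^4/12 - 63*z^2/8


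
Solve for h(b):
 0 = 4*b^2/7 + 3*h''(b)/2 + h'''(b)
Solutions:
 h(b) = C1 + C2*b + C3*exp(-3*b/2) - 2*b^4/63 + 16*b^3/189 - 32*b^2/189


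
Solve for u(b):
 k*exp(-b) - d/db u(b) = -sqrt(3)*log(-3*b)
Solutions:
 u(b) = C1 + sqrt(3)*b*log(-b) + sqrt(3)*b*(-1 + log(3)) - k*exp(-b)


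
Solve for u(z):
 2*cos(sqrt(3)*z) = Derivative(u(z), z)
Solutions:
 u(z) = C1 + 2*sqrt(3)*sin(sqrt(3)*z)/3


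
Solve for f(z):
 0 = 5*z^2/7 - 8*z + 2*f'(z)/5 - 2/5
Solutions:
 f(z) = C1 - 25*z^3/42 + 10*z^2 + z


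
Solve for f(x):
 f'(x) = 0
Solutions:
 f(x) = C1


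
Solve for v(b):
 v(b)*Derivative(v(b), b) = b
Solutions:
 v(b) = -sqrt(C1 + b^2)
 v(b) = sqrt(C1 + b^2)


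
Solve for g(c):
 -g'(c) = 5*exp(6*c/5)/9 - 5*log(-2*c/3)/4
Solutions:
 g(c) = C1 + 5*c*log(-c)/4 + 5*c*(-log(3) - 1 + log(2))/4 - 25*exp(6*c/5)/54


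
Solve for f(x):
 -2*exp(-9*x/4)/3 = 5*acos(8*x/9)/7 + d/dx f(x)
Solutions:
 f(x) = C1 - 5*x*acos(8*x/9)/7 + 5*sqrt(81 - 64*x^2)/56 + 8*exp(-9*x/4)/27


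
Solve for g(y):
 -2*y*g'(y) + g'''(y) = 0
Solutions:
 g(y) = C1 + Integral(C2*airyai(2^(1/3)*y) + C3*airybi(2^(1/3)*y), y)


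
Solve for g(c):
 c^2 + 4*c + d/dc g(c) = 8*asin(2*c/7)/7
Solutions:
 g(c) = C1 - c^3/3 - 2*c^2 + 8*c*asin(2*c/7)/7 + 4*sqrt(49 - 4*c^2)/7


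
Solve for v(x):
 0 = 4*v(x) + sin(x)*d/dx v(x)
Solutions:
 v(x) = C1*(cos(x)^2 + 2*cos(x) + 1)/(cos(x)^2 - 2*cos(x) + 1)


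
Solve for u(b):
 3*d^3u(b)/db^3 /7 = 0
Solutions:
 u(b) = C1 + C2*b + C3*b^2


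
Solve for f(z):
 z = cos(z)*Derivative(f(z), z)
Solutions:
 f(z) = C1 + Integral(z/cos(z), z)


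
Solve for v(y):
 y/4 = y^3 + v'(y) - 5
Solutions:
 v(y) = C1 - y^4/4 + y^2/8 + 5*y


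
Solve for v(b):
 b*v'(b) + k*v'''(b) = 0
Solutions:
 v(b) = C1 + Integral(C2*airyai(b*(-1/k)^(1/3)) + C3*airybi(b*(-1/k)^(1/3)), b)


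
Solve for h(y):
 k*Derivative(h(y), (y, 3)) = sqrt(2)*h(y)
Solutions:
 h(y) = C1*exp(2^(1/6)*y*(1/k)^(1/3)) + C2*exp(2^(1/6)*y*(-1 + sqrt(3)*I)*(1/k)^(1/3)/2) + C3*exp(-2^(1/6)*y*(1 + sqrt(3)*I)*(1/k)^(1/3)/2)


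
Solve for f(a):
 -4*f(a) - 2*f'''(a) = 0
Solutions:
 f(a) = C3*exp(-2^(1/3)*a) + (C1*sin(2^(1/3)*sqrt(3)*a/2) + C2*cos(2^(1/3)*sqrt(3)*a/2))*exp(2^(1/3)*a/2)


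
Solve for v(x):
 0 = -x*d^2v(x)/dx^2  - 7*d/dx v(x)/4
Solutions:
 v(x) = C1 + C2/x^(3/4)


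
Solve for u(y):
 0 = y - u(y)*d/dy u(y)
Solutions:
 u(y) = -sqrt(C1 + y^2)
 u(y) = sqrt(C1 + y^2)


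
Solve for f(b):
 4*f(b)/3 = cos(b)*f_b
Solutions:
 f(b) = C1*(sin(b) + 1)^(2/3)/(sin(b) - 1)^(2/3)


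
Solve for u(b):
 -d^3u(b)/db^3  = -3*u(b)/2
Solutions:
 u(b) = C3*exp(2^(2/3)*3^(1/3)*b/2) + (C1*sin(2^(2/3)*3^(5/6)*b/4) + C2*cos(2^(2/3)*3^(5/6)*b/4))*exp(-2^(2/3)*3^(1/3)*b/4)


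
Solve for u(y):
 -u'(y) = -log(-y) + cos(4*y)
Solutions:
 u(y) = C1 + y*log(-y) - y - sin(4*y)/4


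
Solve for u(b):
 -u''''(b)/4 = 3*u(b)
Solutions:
 u(b) = (C1*sin(3^(1/4)*b) + C2*cos(3^(1/4)*b))*exp(-3^(1/4)*b) + (C3*sin(3^(1/4)*b) + C4*cos(3^(1/4)*b))*exp(3^(1/4)*b)


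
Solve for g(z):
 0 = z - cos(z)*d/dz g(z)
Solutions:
 g(z) = C1 + Integral(z/cos(z), z)


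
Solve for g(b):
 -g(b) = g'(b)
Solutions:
 g(b) = C1*exp(-b)


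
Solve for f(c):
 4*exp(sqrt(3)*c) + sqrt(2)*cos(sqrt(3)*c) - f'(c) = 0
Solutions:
 f(c) = C1 + 4*sqrt(3)*exp(sqrt(3)*c)/3 + sqrt(6)*sin(sqrt(3)*c)/3


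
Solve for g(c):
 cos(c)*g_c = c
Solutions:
 g(c) = C1 + Integral(c/cos(c), c)


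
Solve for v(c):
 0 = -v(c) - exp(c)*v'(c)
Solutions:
 v(c) = C1*exp(exp(-c))


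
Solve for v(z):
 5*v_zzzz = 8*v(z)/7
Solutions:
 v(z) = C1*exp(-70^(3/4)*z/35) + C2*exp(70^(3/4)*z/35) + C3*sin(70^(3/4)*z/35) + C4*cos(70^(3/4)*z/35)


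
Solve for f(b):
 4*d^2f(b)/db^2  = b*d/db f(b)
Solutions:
 f(b) = C1 + C2*erfi(sqrt(2)*b/4)


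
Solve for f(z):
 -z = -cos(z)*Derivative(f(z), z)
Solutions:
 f(z) = C1 + Integral(z/cos(z), z)


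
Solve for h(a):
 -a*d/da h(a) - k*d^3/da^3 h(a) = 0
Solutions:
 h(a) = C1 + Integral(C2*airyai(a*(-1/k)^(1/3)) + C3*airybi(a*(-1/k)^(1/3)), a)


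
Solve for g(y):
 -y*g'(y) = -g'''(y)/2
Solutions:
 g(y) = C1 + Integral(C2*airyai(2^(1/3)*y) + C3*airybi(2^(1/3)*y), y)


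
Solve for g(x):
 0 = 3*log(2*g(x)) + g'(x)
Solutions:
 Integral(1/(log(_y) + log(2)), (_y, g(x)))/3 = C1 - x


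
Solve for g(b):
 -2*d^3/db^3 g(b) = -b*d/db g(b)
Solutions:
 g(b) = C1 + Integral(C2*airyai(2^(2/3)*b/2) + C3*airybi(2^(2/3)*b/2), b)


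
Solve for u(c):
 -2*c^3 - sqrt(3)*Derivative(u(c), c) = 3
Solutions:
 u(c) = C1 - sqrt(3)*c^4/6 - sqrt(3)*c


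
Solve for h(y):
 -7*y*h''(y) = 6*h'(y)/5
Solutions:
 h(y) = C1 + C2*y^(29/35)


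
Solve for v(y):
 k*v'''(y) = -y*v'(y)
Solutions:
 v(y) = C1 + Integral(C2*airyai(y*(-1/k)^(1/3)) + C3*airybi(y*(-1/k)^(1/3)), y)


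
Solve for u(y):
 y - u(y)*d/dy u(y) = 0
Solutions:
 u(y) = -sqrt(C1 + y^2)
 u(y) = sqrt(C1 + y^2)


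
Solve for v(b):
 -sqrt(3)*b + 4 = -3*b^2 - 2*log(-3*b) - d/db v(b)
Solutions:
 v(b) = C1 - b^3 + sqrt(3)*b^2/2 - 2*b*log(-b) + 2*b*(-log(3) - 1)


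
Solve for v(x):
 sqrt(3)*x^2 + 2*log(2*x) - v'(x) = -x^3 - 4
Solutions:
 v(x) = C1 + x^4/4 + sqrt(3)*x^3/3 + 2*x*log(x) + x*log(4) + 2*x


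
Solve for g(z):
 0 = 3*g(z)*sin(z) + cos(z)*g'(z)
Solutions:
 g(z) = C1*cos(z)^3


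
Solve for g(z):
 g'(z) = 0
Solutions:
 g(z) = C1


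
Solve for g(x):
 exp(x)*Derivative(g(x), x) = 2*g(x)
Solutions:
 g(x) = C1*exp(-2*exp(-x))


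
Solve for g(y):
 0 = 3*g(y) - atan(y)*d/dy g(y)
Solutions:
 g(y) = C1*exp(3*Integral(1/atan(y), y))


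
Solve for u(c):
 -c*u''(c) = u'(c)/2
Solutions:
 u(c) = C1 + C2*sqrt(c)


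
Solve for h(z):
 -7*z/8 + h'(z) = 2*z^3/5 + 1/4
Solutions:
 h(z) = C1 + z^4/10 + 7*z^2/16 + z/4


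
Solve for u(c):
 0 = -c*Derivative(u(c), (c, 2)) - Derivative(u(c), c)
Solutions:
 u(c) = C1 + C2*log(c)


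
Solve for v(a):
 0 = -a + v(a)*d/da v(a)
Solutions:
 v(a) = -sqrt(C1 + a^2)
 v(a) = sqrt(C1 + a^2)


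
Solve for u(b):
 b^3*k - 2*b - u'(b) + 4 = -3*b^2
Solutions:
 u(b) = C1 + b^4*k/4 + b^3 - b^2 + 4*b


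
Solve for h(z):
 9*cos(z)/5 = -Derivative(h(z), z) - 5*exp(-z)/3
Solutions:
 h(z) = C1 - 9*sin(z)/5 + 5*exp(-z)/3


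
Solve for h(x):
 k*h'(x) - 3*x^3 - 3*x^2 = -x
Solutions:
 h(x) = C1 + 3*x^4/(4*k) + x^3/k - x^2/(2*k)


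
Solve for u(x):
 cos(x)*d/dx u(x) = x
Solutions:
 u(x) = C1 + Integral(x/cos(x), x)


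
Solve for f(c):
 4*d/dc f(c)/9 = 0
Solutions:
 f(c) = C1


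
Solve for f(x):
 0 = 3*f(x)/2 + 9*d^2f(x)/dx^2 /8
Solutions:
 f(x) = C1*sin(2*sqrt(3)*x/3) + C2*cos(2*sqrt(3)*x/3)


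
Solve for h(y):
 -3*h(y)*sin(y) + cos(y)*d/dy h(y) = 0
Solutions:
 h(y) = C1/cos(y)^3


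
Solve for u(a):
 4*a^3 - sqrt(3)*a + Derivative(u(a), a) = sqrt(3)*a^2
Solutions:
 u(a) = C1 - a^4 + sqrt(3)*a^3/3 + sqrt(3)*a^2/2


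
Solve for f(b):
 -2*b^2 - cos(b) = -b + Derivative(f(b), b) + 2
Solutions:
 f(b) = C1 - 2*b^3/3 + b^2/2 - 2*b - sin(b)


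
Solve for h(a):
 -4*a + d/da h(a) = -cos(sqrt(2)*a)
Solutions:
 h(a) = C1 + 2*a^2 - sqrt(2)*sin(sqrt(2)*a)/2


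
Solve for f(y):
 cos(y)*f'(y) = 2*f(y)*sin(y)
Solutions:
 f(y) = C1/cos(y)^2


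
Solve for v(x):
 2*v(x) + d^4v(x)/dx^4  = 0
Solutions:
 v(x) = (C1*sin(2^(3/4)*x/2) + C2*cos(2^(3/4)*x/2))*exp(-2^(3/4)*x/2) + (C3*sin(2^(3/4)*x/2) + C4*cos(2^(3/4)*x/2))*exp(2^(3/4)*x/2)


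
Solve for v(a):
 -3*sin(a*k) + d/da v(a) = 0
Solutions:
 v(a) = C1 - 3*cos(a*k)/k


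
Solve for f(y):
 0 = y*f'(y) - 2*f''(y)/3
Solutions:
 f(y) = C1 + C2*erfi(sqrt(3)*y/2)


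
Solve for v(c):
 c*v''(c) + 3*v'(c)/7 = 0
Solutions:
 v(c) = C1 + C2*c^(4/7)


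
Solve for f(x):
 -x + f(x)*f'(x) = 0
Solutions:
 f(x) = -sqrt(C1 + x^2)
 f(x) = sqrt(C1 + x^2)


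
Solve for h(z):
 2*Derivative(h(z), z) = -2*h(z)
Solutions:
 h(z) = C1*exp(-z)


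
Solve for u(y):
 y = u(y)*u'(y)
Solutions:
 u(y) = -sqrt(C1 + y^2)
 u(y) = sqrt(C1 + y^2)


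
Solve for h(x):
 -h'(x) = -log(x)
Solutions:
 h(x) = C1 + x*log(x) - x


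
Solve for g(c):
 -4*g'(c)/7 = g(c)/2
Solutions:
 g(c) = C1*exp(-7*c/8)


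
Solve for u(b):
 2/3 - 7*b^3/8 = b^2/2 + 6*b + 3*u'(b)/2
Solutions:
 u(b) = C1 - 7*b^4/48 - b^3/9 - 2*b^2 + 4*b/9


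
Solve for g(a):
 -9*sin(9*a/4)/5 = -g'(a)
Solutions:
 g(a) = C1 - 4*cos(9*a/4)/5


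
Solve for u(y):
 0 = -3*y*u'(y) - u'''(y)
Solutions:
 u(y) = C1 + Integral(C2*airyai(-3^(1/3)*y) + C3*airybi(-3^(1/3)*y), y)


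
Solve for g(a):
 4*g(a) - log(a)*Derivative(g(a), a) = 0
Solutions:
 g(a) = C1*exp(4*li(a))


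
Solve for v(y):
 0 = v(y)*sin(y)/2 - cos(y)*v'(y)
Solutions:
 v(y) = C1/sqrt(cos(y))


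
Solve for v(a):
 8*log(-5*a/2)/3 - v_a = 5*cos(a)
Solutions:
 v(a) = C1 + 8*a*log(-a)/3 - 8*a/3 - 8*a*log(2)/3 + 8*a*log(5)/3 - 5*sin(a)


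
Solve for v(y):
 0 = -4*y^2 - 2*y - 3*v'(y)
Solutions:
 v(y) = C1 - 4*y^3/9 - y^2/3


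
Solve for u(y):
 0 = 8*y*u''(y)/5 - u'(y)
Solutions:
 u(y) = C1 + C2*y^(13/8)


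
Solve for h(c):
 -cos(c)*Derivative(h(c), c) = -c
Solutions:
 h(c) = C1 + Integral(c/cos(c), c)


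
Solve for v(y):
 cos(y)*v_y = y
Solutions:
 v(y) = C1 + Integral(y/cos(y), y)


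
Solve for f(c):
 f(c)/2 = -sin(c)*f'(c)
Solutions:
 f(c) = C1*(cos(c) + 1)^(1/4)/(cos(c) - 1)^(1/4)


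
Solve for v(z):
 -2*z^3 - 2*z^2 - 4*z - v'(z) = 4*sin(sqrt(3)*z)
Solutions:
 v(z) = C1 - z^4/2 - 2*z^3/3 - 2*z^2 + 4*sqrt(3)*cos(sqrt(3)*z)/3


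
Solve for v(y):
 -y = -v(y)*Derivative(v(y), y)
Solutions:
 v(y) = -sqrt(C1 + y^2)
 v(y) = sqrt(C1 + y^2)


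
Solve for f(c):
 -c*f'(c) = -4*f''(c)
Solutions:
 f(c) = C1 + C2*erfi(sqrt(2)*c/4)


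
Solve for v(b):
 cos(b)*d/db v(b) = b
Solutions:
 v(b) = C1 + Integral(b/cos(b), b)


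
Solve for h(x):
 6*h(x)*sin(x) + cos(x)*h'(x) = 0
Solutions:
 h(x) = C1*cos(x)^6


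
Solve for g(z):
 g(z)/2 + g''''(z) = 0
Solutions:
 g(z) = (C1*sin(2^(1/4)*z/2) + C2*cos(2^(1/4)*z/2))*exp(-2^(1/4)*z/2) + (C3*sin(2^(1/4)*z/2) + C4*cos(2^(1/4)*z/2))*exp(2^(1/4)*z/2)


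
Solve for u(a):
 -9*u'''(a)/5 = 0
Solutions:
 u(a) = C1 + C2*a + C3*a^2


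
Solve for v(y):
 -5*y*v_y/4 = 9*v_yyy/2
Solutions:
 v(y) = C1 + Integral(C2*airyai(-60^(1/3)*y/6) + C3*airybi(-60^(1/3)*y/6), y)


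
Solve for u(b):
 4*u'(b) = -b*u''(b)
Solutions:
 u(b) = C1 + C2/b^3


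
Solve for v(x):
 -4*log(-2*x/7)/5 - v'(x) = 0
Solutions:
 v(x) = C1 - 4*x*log(-x)/5 + 4*x*(-log(2) + 1 + log(7))/5


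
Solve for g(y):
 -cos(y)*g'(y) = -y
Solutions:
 g(y) = C1 + Integral(y/cos(y), y)


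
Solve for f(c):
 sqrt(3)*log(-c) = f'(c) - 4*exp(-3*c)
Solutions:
 f(c) = C1 + sqrt(3)*c*log(-c) - sqrt(3)*c - 4*exp(-3*c)/3


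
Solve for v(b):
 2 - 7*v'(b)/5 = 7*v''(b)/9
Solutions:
 v(b) = C1 + C2*exp(-9*b/5) + 10*b/7


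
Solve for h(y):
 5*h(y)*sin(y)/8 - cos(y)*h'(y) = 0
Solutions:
 h(y) = C1/cos(y)^(5/8)


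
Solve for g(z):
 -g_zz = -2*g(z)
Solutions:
 g(z) = C1*exp(-sqrt(2)*z) + C2*exp(sqrt(2)*z)


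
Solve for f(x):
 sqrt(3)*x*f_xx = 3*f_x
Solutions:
 f(x) = C1 + C2*x^(1 + sqrt(3))


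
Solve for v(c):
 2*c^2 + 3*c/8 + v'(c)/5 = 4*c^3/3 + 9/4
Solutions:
 v(c) = C1 + 5*c^4/3 - 10*c^3/3 - 15*c^2/16 + 45*c/4


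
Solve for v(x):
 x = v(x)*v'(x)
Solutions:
 v(x) = -sqrt(C1 + x^2)
 v(x) = sqrt(C1 + x^2)


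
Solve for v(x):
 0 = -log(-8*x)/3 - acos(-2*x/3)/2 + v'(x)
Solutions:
 v(x) = C1 + x*log(-x)/3 + x*acos(-2*x/3)/2 - x/3 + x*log(2) + sqrt(9 - 4*x^2)/4


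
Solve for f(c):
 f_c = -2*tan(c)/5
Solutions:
 f(c) = C1 + 2*log(cos(c))/5


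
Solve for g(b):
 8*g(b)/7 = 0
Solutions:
 g(b) = 0


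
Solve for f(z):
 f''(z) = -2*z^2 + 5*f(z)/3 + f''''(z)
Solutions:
 f(z) = 6*z^2/5 + (C1*sin(3^(3/4)*5^(1/4)*z*sin(atan(sqrt(51)/3)/2)/3) + C2*cos(3^(3/4)*5^(1/4)*z*sin(atan(sqrt(51)/3)/2)/3))*exp(-3^(3/4)*5^(1/4)*z*cos(atan(sqrt(51)/3)/2)/3) + (C3*sin(3^(3/4)*5^(1/4)*z*sin(atan(sqrt(51)/3)/2)/3) + C4*cos(3^(3/4)*5^(1/4)*z*sin(atan(sqrt(51)/3)/2)/3))*exp(3^(3/4)*5^(1/4)*z*cos(atan(sqrt(51)/3)/2)/3) + 36/25


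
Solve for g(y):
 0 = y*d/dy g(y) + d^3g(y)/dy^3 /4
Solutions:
 g(y) = C1 + Integral(C2*airyai(-2^(2/3)*y) + C3*airybi(-2^(2/3)*y), y)


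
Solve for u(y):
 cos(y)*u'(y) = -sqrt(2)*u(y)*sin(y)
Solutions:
 u(y) = C1*cos(y)^(sqrt(2))


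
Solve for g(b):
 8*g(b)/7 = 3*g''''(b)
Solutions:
 g(b) = C1*exp(-42^(3/4)*b/21) + C2*exp(42^(3/4)*b/21) + C3*sin(42^(3/4)*b/21) + C4*cos(42^(3/4)*b/21)


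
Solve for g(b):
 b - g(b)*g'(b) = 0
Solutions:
 g(b) = -sqrt(C1 + b^2)
 g(b) = sqrt(C1 + b^2)


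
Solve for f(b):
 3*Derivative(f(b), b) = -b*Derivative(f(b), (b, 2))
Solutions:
 f(b) = C1 + C2/b^2


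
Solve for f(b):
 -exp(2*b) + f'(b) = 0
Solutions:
 f(b) = C1 + exp(2*b)/2


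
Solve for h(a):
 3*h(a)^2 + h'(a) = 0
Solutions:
 h(a) = 1/(C1 + 3*a)


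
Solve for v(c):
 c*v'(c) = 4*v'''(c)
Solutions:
 v(c) = C1 + Integral(C2*airyai(2^(1/3)*c/2) + C3*airybi(2^(1/3)*c/2), c)


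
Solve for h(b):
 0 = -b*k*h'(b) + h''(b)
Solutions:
 h(b) = Piecewise((-sqrt(2)*sqrt(pi)*C1*erf(sqrt(2)*b*sqrt(-k)/2)/(2*sqrt(-k)) - C2, (k > 0) | (k < 0)), (-C1*b - C2, True))


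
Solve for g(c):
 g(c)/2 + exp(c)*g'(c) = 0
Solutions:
 g(c) = C1*exp(exp(-c)/2)


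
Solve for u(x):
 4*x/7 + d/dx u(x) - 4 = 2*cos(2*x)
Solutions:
 u(x) = C1 - 2*x^2/7 + 4*x + 2*sin(x)*cos(x)


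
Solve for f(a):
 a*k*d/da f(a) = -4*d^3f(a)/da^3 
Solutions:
 f(a) = C1 + Integral(C2*airyai(2^(1/3)*a*(-k)^(1/3)/2) + C3*airybi(2^(1/3)*a*(-k)^(1/3)/2), a)


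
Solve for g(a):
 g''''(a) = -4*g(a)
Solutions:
 g(a) = (C1*sin(a) + C2*cos(a))*exp(-a) + (C3*sin(a) + C4*cos(a))*exp(a)


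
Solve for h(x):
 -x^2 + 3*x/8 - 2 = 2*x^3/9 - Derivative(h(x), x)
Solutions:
 h(x) = C1 + x^4/18 + x^3/3 - 3*x^2/16 + 2*x


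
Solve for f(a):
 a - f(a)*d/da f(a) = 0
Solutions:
 f(a) = -sqrt(C1 + a^2)
 f(a) = sqrt(C1 + a^2)


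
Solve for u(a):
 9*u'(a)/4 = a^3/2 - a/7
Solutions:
 u(a) = C1 + a^4/18 - 2*a^2/63


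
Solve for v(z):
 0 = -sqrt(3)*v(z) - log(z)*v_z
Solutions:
 v(z) = C1*exp(-sqrt(3)*li(z))


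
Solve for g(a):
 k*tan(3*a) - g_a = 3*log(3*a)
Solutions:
 g(a) = C1 - 3*a*log(a) - 3*a*log(3) + 3*a - k*log(cos(3*a))/3


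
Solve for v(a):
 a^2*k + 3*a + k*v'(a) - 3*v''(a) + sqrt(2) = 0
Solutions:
 v(a) = C1 + C2*exp(a*k/3) - a^3/3 - 9*a^2/(2*k) - sqrt(2)*a/k - 27*a/k^2


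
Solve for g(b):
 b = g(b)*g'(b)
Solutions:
 g(b) = -sqrt(C1 + b^2)
 g(b) = sqrt(C1 + b^2)


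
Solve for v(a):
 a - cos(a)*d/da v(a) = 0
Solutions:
 v(a) = C1 + Integral(a/cos(a), a)


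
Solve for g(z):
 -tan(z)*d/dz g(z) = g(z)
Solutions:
 g(z) = C1/sin(z)


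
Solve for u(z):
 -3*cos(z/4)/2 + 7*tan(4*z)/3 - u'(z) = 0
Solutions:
 u(z) = C1 - 7*log(cos(4*z))/12 - 6*sin(z/4)


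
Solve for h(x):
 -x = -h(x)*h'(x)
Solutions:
 h(x) = -sqrt(C1 + x^2)
 h(x) = sqrt(C1 + x^2)


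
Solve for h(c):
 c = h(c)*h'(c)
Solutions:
 h(c) = -sqrt(C1 + c^2)
 h(c) = sqrt(C1 + c^2)


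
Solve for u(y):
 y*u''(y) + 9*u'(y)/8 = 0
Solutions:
 u(y) = C1 + C2/y^(1/8)


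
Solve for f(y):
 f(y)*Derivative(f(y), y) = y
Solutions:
 f(y) = -sqrt(C1 + y^2)
 f(y) = sqrt(C1 + y^2)


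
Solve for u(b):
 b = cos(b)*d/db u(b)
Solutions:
 u(b) = C1 + Integral(b/cos(b), b)


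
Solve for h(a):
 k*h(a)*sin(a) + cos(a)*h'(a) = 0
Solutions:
 h(a) = C1*exp(k*log(cos(a)))


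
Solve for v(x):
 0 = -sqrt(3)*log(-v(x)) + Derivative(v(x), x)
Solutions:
 -li(-v(x)) = C1 + sqrt(3)*x


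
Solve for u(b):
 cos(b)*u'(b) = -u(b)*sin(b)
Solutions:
 u(b) = C1*cos(b)


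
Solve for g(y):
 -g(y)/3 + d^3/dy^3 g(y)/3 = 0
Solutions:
 g(y) = C3*exp(y) + (C1*sin(sqrt(3)*y/2) + C2*cos(sqrt(3)*y/2))*exp(-y/2)
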